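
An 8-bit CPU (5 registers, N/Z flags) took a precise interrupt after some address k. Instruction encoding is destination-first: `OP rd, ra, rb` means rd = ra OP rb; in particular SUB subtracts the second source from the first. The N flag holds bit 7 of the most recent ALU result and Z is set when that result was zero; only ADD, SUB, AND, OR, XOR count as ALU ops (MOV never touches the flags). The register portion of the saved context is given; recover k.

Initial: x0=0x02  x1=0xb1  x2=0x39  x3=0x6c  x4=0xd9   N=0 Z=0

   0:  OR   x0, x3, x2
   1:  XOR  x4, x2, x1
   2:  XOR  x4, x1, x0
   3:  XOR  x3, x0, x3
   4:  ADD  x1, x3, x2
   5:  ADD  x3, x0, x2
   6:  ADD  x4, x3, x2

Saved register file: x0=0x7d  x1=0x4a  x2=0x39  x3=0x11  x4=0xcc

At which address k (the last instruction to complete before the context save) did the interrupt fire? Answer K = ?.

K = 4

after  0: x0=0x7d x1=0xb1 x2=0x39 x3=0x6c x4=0xd9  N=0 Z=0
after  1: x0=0x7d x1=0xb1 x2=0x39 x3=0x6c x4=0x88  N=1 Z=0
after  2: x0=0x7d x1=0xb1 x2=0x39 x3=0x6c x4=0xcc  N=1 Z=0
after  3: x0=0x7d x1=0xb1 x2=0x39 x3=0x11 x4=0xcc  N=0 Z=0
after  4: x0=0x7d x1=0x4a x2=0x39 x3=0x11 x4=0xcc  N=0 Z=0
-- IRQ taken; context saved, return-PC = 5 --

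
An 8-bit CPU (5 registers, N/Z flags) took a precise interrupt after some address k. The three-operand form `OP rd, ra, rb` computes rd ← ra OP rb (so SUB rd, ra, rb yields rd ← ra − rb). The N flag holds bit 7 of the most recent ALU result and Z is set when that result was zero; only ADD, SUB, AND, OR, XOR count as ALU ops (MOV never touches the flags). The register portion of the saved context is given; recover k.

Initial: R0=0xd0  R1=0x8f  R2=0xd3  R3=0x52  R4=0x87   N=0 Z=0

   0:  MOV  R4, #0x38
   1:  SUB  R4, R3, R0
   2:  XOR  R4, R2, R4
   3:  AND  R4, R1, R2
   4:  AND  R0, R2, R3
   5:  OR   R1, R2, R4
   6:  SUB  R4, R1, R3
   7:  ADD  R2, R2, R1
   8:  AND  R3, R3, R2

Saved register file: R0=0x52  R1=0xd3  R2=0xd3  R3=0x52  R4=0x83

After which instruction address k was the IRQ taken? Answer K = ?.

K = 5

after  0: R0=0xd0 R1=0x8f R2=0xd3 R3=0x52 R4=0x38  N=0 Z=0
after  1: R0=0xd0 R1=0x8f R2=0xd3 R3=0x52 R4=0x82  N=1 Z=0
after  2: R0=0xd0 R1=0x8f R2=0xd3 R3=0x52 R4=0x51  N=0 Z=0
after  3: R0=0xd0 R1=0x8f R2=0xd3 R3=0x52 R4=0x83  N=1 Z=0
after  4: R0=0x52 R1=0x8f R2=0xd3 R3=0x52 R4=0x83  N=0 Z=0
after  5: R0=0x52 R1=0xd3 R2=0xd3 R3=0x52 R4=0x83  N=1 Z=0
-- IRQ taken; context saved, return-PC = 6 --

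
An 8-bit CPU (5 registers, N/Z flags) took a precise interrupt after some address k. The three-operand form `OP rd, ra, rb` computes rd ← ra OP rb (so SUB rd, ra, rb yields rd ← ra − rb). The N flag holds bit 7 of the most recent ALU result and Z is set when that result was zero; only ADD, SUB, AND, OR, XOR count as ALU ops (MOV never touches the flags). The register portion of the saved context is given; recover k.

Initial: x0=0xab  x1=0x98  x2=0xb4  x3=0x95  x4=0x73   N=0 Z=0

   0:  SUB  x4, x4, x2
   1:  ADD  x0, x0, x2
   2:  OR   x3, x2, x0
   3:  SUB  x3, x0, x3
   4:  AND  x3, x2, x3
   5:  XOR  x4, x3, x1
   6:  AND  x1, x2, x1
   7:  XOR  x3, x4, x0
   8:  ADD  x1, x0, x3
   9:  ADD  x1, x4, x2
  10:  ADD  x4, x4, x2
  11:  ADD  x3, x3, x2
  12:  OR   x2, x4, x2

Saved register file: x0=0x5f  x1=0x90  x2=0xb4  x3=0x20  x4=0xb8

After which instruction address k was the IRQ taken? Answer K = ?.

K = 6

after  0: x0=0xab x1=0x98 x2=0xb4 x3=0x95 x4=0xbf  N=1 Z=0
after  1: x0=0x5f x1=0x98 x2=0xb4 x3=0x95 x4=0xbf  N=0 Z=0
after  2: x0=0x5f x1=0x98 x2=0xb4 x3=0xff x4=0xbf  N=1 Z=0
after  3: x0=0x5f x1=0x98 x2=0xb4 x3=0x60 x4=0xbf  N=0 Z=0
after  4: x0=0x5f x1=0x98 x2=0xb4 x3=0x20 x4=0xbf  N=0 Z=0
after  5: x0=0x5f x1=0x98 x2=0xb4 x3=0x20 x4=0xb8  N=1 Z=0
after  6: x0=0x5f x1=0x90 x2=0xb4 x3=0x20 x4=0xb8  N=1 Z=0
-- IRQ taken; context saved, return-PC = 7 --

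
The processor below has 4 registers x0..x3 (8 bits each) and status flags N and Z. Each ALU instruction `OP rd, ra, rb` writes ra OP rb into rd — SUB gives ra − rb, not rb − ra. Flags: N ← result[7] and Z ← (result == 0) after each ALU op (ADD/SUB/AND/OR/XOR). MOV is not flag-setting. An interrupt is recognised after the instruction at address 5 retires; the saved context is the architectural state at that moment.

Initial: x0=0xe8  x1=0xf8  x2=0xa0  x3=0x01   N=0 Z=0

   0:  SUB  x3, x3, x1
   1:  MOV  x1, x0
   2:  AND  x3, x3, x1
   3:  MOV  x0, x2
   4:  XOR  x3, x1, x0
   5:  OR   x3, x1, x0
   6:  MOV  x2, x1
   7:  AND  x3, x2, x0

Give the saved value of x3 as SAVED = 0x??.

SAVED = 0xe8

after  0: x0=0xe8 x1=0xf8 x2=0xa0 x3=0x09  N=0 Z=0
after  1: x0=0xe8 x1=0xe8 x2=0xa0 x3=0x09  N=0 Z=0
after  2: x0=0xe8 x1=0xe8 x2=0xa0 x3=0x08  N=0 Z=0
after  3: x0=0xa0 x1=0xe8 x2=0xa0 x3=0x08  N=0 Z=0
after  4: x0=0xa0 x1=0xe8 x2=0xa0 x3=0x48  N=0 Z=0
after  5: x0=0xa0 x1=0xe8 x2=0xa0 x3=0xe8  N=1 Z=0
-- IRQ taken; context saved, return-PC = 6 --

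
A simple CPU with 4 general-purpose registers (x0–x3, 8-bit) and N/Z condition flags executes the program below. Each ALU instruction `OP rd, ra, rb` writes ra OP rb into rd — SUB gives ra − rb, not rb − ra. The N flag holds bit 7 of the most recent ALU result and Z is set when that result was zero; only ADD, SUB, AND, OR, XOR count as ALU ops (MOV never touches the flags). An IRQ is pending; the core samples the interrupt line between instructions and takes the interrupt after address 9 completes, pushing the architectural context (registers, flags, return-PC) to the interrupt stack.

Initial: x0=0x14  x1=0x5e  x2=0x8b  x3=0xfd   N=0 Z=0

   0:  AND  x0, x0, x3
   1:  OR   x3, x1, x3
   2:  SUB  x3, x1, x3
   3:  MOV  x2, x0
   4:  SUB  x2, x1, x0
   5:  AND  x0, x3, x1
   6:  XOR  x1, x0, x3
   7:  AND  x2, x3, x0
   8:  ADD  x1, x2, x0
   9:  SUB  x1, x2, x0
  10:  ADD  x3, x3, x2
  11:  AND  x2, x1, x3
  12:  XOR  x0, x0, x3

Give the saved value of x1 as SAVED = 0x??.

SAVED = 0x00

after  0: x0=0x14 x1=0x5e x2=0x8b x3=0xfd  N=0 Z=0
after  1: x0=0x14 x1=0x5e x2=0x8b x3=0xff  N=1 Z=0
after  2: x0=0x14 x1=0x5e x2=0x8b x3=0x5f  N=0 Z=0
after  3: x0=0x14 x1=0x5e x2=0x14 x3=0x5f  N=0 Z=0
after  4: x0=0x14 x1=0x5e x2=0x4a x3=0x5f  N=0 Z=0
after  5: x0=0x5e x1=0x5e x2=0x4a x3=0x5f  N=0 Z=0
after  6: x0=0x5e x1=0x01 x2=0x4a x3=0x5f  N=0 Z=0
after  7: x0=0x5e x1=0x01 x2=0x5e x3=0x5f  N=0 Z=0
after  8: x0=0x5e x1=0xbc x2=0x5e x3=0x5f  N=1 Z=0
after  9: x0=0x5e x1=0x00 x2=0x5e x3=0x5f  N=0 Z=1
-- IRQ taken; context saved, return-PC = 10 --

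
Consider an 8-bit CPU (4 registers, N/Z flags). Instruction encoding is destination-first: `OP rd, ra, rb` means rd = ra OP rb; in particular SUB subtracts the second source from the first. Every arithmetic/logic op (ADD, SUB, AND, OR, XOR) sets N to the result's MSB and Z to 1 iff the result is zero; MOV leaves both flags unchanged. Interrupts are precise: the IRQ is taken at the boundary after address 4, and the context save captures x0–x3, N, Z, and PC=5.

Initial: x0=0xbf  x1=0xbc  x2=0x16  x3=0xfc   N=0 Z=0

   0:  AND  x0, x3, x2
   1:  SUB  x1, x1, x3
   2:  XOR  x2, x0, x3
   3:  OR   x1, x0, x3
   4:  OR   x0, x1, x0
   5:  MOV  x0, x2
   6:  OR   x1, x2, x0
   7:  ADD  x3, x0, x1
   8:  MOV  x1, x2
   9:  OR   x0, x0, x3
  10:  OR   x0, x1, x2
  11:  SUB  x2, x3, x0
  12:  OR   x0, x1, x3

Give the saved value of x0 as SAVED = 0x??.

SAVED = 0xfc

after  0: x0=0x14 x1=0xbc x2=0x16 x3=0xfc  N=0 Z=0
after  1: x0=0x14 x1=0xc0 x2=0x16 x3=0xfc  N=1 Z=0
after  2: x0=0x14 x1=0xc0 x2=0xe8 x3=0xfc  N=1 Z=0
after  3: x0=0x14 x1=0xfc x2=0xe8 x3=0xfc  N=1 Z=0
after  4: x0=0xfc x1=0xfc x2=0xe8 x3=0xfc  N=1 Z=0
-- IRQ taken; context saved, return-PC = 5 --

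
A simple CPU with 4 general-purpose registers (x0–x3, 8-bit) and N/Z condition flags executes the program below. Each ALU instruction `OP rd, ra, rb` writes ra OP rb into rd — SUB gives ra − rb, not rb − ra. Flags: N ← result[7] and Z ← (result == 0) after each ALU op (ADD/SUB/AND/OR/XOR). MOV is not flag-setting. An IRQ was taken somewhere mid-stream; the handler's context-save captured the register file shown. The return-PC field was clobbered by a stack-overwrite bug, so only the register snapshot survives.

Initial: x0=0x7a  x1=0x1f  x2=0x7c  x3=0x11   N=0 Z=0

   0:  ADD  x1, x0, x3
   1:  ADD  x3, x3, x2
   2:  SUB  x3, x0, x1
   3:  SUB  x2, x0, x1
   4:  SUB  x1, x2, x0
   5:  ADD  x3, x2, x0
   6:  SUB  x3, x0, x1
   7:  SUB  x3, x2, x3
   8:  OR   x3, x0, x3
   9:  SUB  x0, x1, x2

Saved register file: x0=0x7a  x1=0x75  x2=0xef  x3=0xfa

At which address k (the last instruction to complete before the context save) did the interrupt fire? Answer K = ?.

after  0: x0=0x7a x1=0x8b x2=0x7c x3=0x11  N=1 Z=0
after  1: x0=0x7a x1=0x8b x2=0x7c x3=0x8d  N=1 Z=0
after  2: x0=0x7a x1=0x8b x2=0x7c x3=0xef  N=1 Z=0
after  3: x0=0x7a x1=0x8b x2=0xef x3=0xef  N=1 Z=0
after  4: x0=0x7a x1=0x75 x2=0xef x3=0xef  N=0 Z=0
after  5: x0=0x7a x1=0x75 x2=0xef x3=0x69  N=0 Z=0
after  6: x0=0x7a x1=0x75 x2=0xef x3=0x05  N=0 Z=0
after  7: x0=0x7a x1=0x75 x2=0xef x3=0xea  N=1 Z=0
after  8: x0=0x7a x1=0x75 x2=0xef x3=0xfa  N=1 Z=0
-- IRQ taken; context saved, return-PC = 9 --

K = 8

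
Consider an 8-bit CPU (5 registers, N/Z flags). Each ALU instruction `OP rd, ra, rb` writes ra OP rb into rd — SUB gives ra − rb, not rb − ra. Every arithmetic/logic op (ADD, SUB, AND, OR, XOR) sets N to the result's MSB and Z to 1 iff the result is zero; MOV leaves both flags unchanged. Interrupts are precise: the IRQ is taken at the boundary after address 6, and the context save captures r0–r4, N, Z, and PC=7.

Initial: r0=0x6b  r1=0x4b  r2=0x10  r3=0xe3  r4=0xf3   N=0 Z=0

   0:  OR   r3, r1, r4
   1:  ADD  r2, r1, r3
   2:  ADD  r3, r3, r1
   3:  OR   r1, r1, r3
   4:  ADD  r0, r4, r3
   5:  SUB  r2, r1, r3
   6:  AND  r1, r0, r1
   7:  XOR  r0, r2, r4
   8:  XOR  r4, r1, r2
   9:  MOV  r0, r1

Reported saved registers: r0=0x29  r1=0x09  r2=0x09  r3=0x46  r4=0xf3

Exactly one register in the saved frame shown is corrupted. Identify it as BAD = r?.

after  0: r0=0x6b r1=0x4b r2=0x10 r3=0xfb r4=0xf3  N=1 Z=0
after  1: r0=0x6b r1=0x4b r2=0x46 r3=0xfb r4=0xf3  N=0 Z=0
after  2: r0=0x6b r1=0x4b r2=0x46 r3=0x46 r4=0xf3  N=0 Z=0
after  3: r0=0x6b r1=0x4f r2=0x46 r3=0x46 r4=0xf3  N=0 Z=0
after  4: r0=0x39 r1=0x4f r2=0x46 r3=0x46 r4=0xf3  N=0 Z=0
after  5: r0=0x39 r1=0x4f r2=0x09 r3=0x46 r4=0xf3  N=0 Z=0
after  6: r0=0x39 r1=0x09 r2=0x09 r3=0x46 r4=0xf3  N=0 Z=0
-- IRQ taken; context saved, return-PC = 7 --
mismatch: r0: reported 0x29 vs actual 0x39

BAD = r0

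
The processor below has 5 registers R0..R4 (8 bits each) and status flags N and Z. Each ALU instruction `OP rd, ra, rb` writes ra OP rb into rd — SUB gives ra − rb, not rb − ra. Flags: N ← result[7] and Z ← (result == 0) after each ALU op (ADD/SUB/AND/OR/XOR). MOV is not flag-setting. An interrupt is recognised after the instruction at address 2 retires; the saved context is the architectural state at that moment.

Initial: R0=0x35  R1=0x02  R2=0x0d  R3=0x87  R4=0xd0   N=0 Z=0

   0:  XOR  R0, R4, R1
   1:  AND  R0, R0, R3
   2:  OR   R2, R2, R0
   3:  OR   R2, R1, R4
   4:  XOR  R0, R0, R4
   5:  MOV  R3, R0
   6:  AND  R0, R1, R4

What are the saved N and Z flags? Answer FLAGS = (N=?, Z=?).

after  0: R0=0xd2 R1=0x02 R2=0x0d R3=0x87 R4=0xd0  N=1 Z=0
after  1: R0=0x82 R1=0x02 R2=0x0d R3=0x87 R4=0xd0  N=1 Z=0
after  2: R0=0x82 R1=0x02 R2=0x8f R3=0x87 R4=0xd0  N=1 Z=0
-- IRQ taken; context saved, return-PC = 3 --

FLAGS = (N=1, Z=0)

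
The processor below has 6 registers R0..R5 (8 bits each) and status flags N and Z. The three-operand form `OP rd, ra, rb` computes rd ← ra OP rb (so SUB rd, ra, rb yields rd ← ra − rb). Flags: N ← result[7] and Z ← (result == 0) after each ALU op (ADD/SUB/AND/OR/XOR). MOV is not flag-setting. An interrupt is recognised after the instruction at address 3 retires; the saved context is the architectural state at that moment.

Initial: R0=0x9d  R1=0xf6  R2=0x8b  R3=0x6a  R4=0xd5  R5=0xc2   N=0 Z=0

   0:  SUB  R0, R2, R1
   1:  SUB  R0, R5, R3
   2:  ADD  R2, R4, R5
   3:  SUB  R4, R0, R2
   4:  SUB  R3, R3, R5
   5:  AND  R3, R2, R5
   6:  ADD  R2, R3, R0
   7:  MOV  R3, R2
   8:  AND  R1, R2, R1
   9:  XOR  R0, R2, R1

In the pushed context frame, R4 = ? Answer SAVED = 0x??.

after  0: R0=0x95 R1=0xf6 R2=0x8b R3=0x6a R4=0xd5 R5=0xc2  N=1 Z=0
after  1: R0=0x58 R1=0xf6 R2=0x8b R3=0x6a R4=0xd5 R5=0xc2  N=0 Z=0
after  2: R0=0x58 R1=0xf6 R2=0x97 R3=0x6a R4=0xd5 R5=0xc2  N=1 Z=0
after  3: R0=0x58 R1=0xf6 R2=0x97 R3=0x6a R4=0xc1 R5=0xc2  N=1 Z=0
-- IRQ taken; context saved, return-PC = 4 --

SAVED = 0xc1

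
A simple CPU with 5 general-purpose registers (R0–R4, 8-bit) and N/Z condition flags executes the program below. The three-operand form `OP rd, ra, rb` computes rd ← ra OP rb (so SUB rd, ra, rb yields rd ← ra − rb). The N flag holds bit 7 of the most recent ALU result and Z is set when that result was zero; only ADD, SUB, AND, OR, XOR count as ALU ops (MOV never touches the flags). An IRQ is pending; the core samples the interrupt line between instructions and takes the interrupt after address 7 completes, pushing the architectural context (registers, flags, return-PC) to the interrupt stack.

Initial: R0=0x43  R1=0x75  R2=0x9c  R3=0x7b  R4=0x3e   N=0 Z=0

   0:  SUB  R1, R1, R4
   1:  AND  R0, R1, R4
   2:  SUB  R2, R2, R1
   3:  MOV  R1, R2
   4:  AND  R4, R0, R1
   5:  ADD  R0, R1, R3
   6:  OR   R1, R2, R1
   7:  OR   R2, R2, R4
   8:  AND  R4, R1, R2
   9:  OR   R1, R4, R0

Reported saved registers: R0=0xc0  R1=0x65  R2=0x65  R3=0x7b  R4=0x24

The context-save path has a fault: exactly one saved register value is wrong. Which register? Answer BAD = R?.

after  0: R0=0x43 R1=0x37 R2=0x9c R3=0x7b R4=0x3e  N=0 Z=0
after  1: R0=0x36 R1=0x37 R2=0x9c R3=0x7b R4=0x3e  N=0 Z=0
after  2: R0=0x36 R1=0x37 R2=0x65 R3=0x7b R4=0x3e  N=0 Z=0
after  3: R0=0x36 R1=0x65 R2=0x65 R3=0x7b R4=0x3e  N=0 Z=0
after  4: R0=0x36 R1=0x65 R2=0x65 R3=0x7b R4=0x24  N=0 Z=0
after  5: R0=0xe0 R1=0x65 R2=0x65 R3=0x7b R4=0x24  N=1 Z=0
after  6: R0=0xe0 R1=0x65 R2=0x65 R3=0x7b R4=0x24  N=0 Z=0
after  7: R0=0xe0 R1=0x65 R2=0x65 R3=0x7b R4=0x24  N=0 Z=0
-- IRQ taken; context saved, return-PC = 8 --
mismatch: R0: reported 0xc0 vs actual 0xe0

BAD = R0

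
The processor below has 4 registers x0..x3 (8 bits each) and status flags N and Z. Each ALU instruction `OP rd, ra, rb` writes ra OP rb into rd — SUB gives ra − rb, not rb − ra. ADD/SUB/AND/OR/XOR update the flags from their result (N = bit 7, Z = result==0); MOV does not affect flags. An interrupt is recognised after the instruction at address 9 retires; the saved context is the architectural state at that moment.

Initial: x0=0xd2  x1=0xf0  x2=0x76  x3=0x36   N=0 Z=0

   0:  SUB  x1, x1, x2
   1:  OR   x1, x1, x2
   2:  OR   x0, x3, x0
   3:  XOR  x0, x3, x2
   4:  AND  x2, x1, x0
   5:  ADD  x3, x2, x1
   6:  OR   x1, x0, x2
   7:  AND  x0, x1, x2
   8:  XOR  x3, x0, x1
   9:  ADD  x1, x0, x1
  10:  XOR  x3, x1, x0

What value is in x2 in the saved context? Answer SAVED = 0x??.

after  0: x0=0xd2 x1=0x7a x2=0x76 x3=0x36  N=0 Z=0
after  1: x0=0xd2 x1=0x7e x2=0x76 x3=0x36  N=0 Z=0
after  2: x0=0xf6 x1=0x7e x2=0x76 x3=0x36  N=1 Z=0
after  3: x0=0x40 x1=0x7e x2=0x76 x3=0x36  N=0 Z=0
after  4: x0=0x40 x1=0x7e x2=0x40 x3=0x36  N=0 Z=0
after  5: x0=0x40 x1=0x7e x2=0x40 x3=0xbe  N=1 Z=0
after  6: x0=0x40 x1=0x40 x2=0x40 x3=0xbe  N=0 Z=0
after  7: x0=0x40 x1=0x40 x2=0x40 x3=0xbe  N=0 Z=0
after  8: x0=0x40 x1=0x40 x2=0x40 x3=0x00  N=0 Z=1
after  9: x0=0x40 x1=0x80 x2=0x40 x3=0x00  N=1 Z=0
-- IRQ taken; context saved, return-PC = 10 --

SAVED = 0x40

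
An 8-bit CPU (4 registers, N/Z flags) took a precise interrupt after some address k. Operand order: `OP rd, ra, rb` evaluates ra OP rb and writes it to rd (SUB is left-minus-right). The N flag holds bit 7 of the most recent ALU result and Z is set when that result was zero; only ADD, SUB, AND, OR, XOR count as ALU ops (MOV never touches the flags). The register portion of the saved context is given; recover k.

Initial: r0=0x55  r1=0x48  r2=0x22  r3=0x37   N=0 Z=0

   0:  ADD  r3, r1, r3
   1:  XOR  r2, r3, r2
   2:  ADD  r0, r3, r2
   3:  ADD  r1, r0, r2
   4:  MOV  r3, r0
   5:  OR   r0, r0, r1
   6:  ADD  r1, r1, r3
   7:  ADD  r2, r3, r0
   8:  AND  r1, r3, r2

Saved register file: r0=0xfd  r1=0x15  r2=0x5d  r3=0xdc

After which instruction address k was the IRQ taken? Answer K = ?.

after  0: r0=0x55 r1=0x48 r2=0x22 r3=0x7f  N=0 Z=0
after  1: r0=0x55 r1=0x48 r2=0x5d r3=0x7f  N=0 Z=0
after  2: r0=0xdc r1=0x48 r2=0x5d r3=0x7f  N=1 Z=0
after  3: r0=0xdc r1=0x39 r2=0x5d r3=0x7f  N=0 Z=0
after  4: r0=0xdc r1=0x39 r2=0x5d r3=0xdc  N=0 Z=0
after  5: r0=0xfd r1=0x39 r2=0x5d r3=0xdc  N=1 Z=0
after  6: r0=0xfd r1=0x15 r2=0x5d r3=0xdc  N=0 Z=0
-- IRQ taken; context saved, return-PC = 7 --

K = 6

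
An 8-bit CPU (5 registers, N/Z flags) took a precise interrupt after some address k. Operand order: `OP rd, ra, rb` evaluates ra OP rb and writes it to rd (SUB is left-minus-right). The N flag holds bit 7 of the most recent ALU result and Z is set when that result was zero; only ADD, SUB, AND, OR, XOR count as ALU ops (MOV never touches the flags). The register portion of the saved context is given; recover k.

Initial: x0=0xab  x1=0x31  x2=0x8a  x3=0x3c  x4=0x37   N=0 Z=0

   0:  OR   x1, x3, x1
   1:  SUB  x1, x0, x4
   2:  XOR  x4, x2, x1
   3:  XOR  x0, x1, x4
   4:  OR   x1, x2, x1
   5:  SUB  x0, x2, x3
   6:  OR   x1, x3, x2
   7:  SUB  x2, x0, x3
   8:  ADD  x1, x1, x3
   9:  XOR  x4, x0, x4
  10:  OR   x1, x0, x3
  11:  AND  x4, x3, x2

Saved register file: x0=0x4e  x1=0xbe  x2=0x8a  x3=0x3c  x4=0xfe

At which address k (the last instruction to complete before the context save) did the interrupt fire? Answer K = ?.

after  0: x0=0xab x1=0x3d x2=0x8a x3=0x3c x4=0x37  N=0 Z=0
after  1: x0=0xab x1=0x74 x2=0x8a x3=0x3c x4=0x37  N=0 Z=0
after  2: x0=0xab x1=0x74 x2=0x8a x3=0x3c x4=0xfe  N=1 Z=0
after  3: x0=0x8a x1=0x74 x2=0x8a x3=0x3c x4=0xfe  N=1 Z=0
after  4: x0=0x8a x1=0xfe x2=0x8a x3=0x3c x4=0xfe  N=1 Z=0
after  5: x0=0x4e x1=0xfe x2=0x8a x3=0x3c x4=0xfe  N=0 Z=0
after  6: x0=0x4e x1=0xbe x2=0x8a x3=0x3c x4=0xfe  N=1 Z=0
-- IRQ taken; context saved, return-PC = 7 --

K = 6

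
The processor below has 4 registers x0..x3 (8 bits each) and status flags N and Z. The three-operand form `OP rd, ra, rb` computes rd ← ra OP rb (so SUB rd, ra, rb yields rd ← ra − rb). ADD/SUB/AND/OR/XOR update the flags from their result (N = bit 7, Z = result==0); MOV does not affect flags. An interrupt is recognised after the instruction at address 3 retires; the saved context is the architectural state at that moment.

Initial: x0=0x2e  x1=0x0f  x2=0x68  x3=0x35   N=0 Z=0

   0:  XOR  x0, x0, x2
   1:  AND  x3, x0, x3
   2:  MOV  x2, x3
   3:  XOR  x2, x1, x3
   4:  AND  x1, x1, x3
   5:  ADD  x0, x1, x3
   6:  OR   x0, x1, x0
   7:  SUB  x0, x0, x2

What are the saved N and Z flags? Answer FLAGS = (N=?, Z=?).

FLAGS = (N=0, Z=0)

after  0: x0=0x46 x1=0x0f x2=0x68 x3=0x35  N=0 Z=0
after  1: x0=0x46 x1=0x0f x2=0x68 x3=0x04  N=0 Z=0
after  2: x0=0x46 x1=0x0f x2=0x04 x3=0x04  N=0 Z=0
after  3: x0=0x46 x1=0x0f x2=0x0b x3=0x04  N=0 Z=0
-- IRQ taken; context saved, return-PC = 4 --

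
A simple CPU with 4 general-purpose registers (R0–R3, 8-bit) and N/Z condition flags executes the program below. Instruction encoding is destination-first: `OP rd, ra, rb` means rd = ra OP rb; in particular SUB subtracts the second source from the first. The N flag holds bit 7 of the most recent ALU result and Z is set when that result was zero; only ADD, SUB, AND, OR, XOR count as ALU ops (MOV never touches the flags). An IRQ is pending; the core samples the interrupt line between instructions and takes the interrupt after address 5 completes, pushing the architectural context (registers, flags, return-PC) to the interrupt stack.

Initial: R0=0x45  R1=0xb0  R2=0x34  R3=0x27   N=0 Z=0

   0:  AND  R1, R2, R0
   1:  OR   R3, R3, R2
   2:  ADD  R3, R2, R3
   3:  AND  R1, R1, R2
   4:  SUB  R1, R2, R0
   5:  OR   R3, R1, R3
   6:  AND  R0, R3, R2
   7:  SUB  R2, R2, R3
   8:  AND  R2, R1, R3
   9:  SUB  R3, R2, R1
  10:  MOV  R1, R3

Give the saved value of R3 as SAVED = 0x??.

SAVED = 0xef

after  0: R0=0x45 R1=0x04 R2=0x34 R3=0x27  N=0 Z=0
after  1: R0=0x45 R1=0x04 R2=0x34 R3=0x37  N=0 Z=0
after  2: R0=0x45 R1=0x04 R2=0x34 R3=0x6b  N=0 Z=0
after  3: R0=0x45 R1=0x04 R2=0x34 R3=0x6b  N=0 Z=0
after  4: R0=0x45 R1=0xef R2=0x34 R3=0x6b  N=1 Z=0
after  5: R0=0x45 R1=0xef R2=0x34 R3=0xef  N=1 Z=0
-- IRQ taken; context saved, return-PC = 6 --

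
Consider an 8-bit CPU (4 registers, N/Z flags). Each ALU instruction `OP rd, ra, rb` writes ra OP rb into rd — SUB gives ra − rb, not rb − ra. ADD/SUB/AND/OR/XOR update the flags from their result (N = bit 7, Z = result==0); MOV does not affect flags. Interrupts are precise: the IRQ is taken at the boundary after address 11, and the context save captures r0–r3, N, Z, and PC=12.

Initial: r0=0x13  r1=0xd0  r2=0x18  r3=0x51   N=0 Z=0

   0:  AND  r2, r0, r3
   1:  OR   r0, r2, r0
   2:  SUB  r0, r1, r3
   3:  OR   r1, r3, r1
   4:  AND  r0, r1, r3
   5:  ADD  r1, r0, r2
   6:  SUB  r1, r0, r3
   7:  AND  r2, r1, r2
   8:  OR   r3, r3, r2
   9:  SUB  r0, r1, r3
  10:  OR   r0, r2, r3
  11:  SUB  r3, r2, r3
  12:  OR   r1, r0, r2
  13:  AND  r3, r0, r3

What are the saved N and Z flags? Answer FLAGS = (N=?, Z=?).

FLAGS = (N=1, Z=0)

after  0: r0=0x13 r1=0xd0 r2=0x11 r3=0x51  N=0 Z=0
after  1: r0=0x13 r1=0xd0 r2=0x11 r3=0x51  N=0 Z=0
after  2: r0=0x7f r1=0xd0 r2=0x11 r3=0x51  N=0 Z=0
after  3: r0=0x7f r1=0xd1 r2=0x11 r3=0x51  N=1 Z=0
after  4: r0=0x51 r1=0xd1 r2=0x11 r3=0x51  N=0 Z=0
after  5: r0=0x51 r1=0x62 r2=0x11 r3=0x51  N=0 Z=0
after  6: r0=0x51 r1=0x00 r2=0x11 r3=0x51  N=0 Z=1
after  7: r0=0x51 r1=0x00 r2=0x00 r3=0x51  N=0 Z=1
after  8: r0=0x51 r1=0x00 r2=0x00 r3=0x51  N=0 Z=0
after  9: r0=0xaf r1=0x00 r2=0x00 r3=0x51  N=1 Z=0
after 10: r0=0x51 r1=0x00 r2=0x00 r3=0x51  N=0 Z=0
after 11: r0=0x51 r1=0x00 r2=0x00 r3=0xaf  N=1 Z=0
-- IRQ taken; context saved, return-PC = 12 --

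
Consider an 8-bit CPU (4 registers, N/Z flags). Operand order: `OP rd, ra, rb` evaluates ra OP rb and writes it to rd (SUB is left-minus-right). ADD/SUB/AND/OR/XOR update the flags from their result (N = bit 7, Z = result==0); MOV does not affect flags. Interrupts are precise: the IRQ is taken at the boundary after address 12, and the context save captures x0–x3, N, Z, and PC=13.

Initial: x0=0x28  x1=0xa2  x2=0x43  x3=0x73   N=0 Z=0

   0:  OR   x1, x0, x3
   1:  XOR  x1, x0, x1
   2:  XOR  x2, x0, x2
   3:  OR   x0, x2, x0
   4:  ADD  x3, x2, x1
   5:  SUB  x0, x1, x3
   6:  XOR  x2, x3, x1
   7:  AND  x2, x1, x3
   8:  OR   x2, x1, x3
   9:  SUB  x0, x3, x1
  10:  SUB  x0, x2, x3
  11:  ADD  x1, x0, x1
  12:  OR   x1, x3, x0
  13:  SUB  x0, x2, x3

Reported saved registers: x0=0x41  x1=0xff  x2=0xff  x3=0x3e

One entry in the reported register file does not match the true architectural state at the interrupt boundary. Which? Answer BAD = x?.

after  0: x0=0x28 x1=0x7b x2=0x43 x3=0x73  N=0 Z=0
after  1: x0=0x28 x1=0x53 x2=0x43 x3=0x73  N=0 Z=0
after  2: x0=0x28 x1=0x53 x2=0x6b x3=0x73  N=0 Z=0
after  3: x0=0x6b x1=0x53 x2=0x6b x3=0x73  N=0 Z=0
after  4: x0=0x6b x1=0x53 x2=0x6b x3=0xbe  N=1 Z=0
after  5: x0=0x95 x1=0x53 x2=0x6b x3=0xbe  N=1 Z=0
after  6: x0=0x95 x1=0x53 x2=0xed x3=0xbe  N=1 Z=0
after  7: x0=0x95 x1=0x53 x2=0x12 x3=0xbe  N=0 Z=0
after  8: x0=0x95 x1=0x53 x2=0xff x3=0xbe  N=1 Z=0
after  9: x0=0x6b x1=0x53 x2=0xff x3=0xbe  N=0 Z=0
after 10: x0=0x41 x1=0x53 x2=0xff x3=0xbe  N=0 Z=0
after 11: x0=0x41 x1=0x94 x2=0xff x3=0xbe  N=1 Z=0
after 12: x0=0x41 x1=0xff x2=0xff x3=0xbe  N=1 Z=0
-- IRQ taken; context saved, return-PC = 13 --
mismatch: x3: reported 0x3e vs actual 0xbe

BAD = x3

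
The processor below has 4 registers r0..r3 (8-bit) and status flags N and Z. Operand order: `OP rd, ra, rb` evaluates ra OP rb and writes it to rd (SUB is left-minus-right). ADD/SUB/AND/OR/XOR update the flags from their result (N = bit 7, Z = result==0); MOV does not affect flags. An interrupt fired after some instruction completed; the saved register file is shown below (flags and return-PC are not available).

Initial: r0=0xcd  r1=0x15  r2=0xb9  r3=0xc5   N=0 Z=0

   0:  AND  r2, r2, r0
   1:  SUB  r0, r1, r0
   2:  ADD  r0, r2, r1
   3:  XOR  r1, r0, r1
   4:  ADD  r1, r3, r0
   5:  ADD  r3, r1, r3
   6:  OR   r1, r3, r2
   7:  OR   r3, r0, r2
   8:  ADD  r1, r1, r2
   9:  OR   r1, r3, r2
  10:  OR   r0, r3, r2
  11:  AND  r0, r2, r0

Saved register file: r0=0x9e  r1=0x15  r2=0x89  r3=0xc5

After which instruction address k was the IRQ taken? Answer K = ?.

after  0: r0=0xcd r1=0x15 r2=0x89 r3=0xc5  N=1 Z=0
after  1: r0=0x48 r1=0x15 r2=0x89 r3=0xc5  N=0 Z=0
after  2: r0=0x9e r1=0x15 r2=0x89 r3=0xc5  N=1 Z=0
-- IRQ taken; context saved, return-PC = 3 --

K = 2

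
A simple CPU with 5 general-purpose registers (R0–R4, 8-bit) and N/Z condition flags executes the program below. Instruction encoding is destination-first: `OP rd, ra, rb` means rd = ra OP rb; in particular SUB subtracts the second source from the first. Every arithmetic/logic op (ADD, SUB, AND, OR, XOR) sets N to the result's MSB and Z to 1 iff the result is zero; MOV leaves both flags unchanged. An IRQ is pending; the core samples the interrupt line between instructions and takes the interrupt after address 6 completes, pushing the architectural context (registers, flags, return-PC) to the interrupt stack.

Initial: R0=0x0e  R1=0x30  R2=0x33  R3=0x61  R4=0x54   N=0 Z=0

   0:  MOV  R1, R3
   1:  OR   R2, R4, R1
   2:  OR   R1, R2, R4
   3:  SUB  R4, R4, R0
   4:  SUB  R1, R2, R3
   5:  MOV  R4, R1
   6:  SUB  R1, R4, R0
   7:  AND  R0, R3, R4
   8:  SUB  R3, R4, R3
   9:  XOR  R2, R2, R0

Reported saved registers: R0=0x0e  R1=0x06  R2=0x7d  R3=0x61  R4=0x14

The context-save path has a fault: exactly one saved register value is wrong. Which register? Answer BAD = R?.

after  0: R0=0x0e R1=0x61 R2=0x33 R3=0x61 R4=0x54  N=0 Z=0
after  1: R0=0x0e R1=0x61 R2=0x75 R3=0x61 R4=0x54  N=0 Z=0
after  2: R0=0x0e R1=0x75 R2=0x75 R3=0x61 R4=0x54  N=0 Z=0
after  3: R0=0x0e R1=0x75 R2=0x75 R3=0x61 R4=0x46  N=0 Z=0
after  4: R0=0x0e R1=0x14 R2=0x75 R3=0x61 R4=0x46  N=0 Z=0
after  5: R0=0x0e R1=0x14 R2=0x75 R3=0x61 R4=0x14  N=0 Z=0
after  6: R0=0x0e R1=0x06 R2=0x75 R3=0x61 R4=0x14  N=0 Z=0
-- IRQ taken; context saved, return-PC = 7 --
mismatch: R2: reported 0x7d vs actual 0x75

BAD = R2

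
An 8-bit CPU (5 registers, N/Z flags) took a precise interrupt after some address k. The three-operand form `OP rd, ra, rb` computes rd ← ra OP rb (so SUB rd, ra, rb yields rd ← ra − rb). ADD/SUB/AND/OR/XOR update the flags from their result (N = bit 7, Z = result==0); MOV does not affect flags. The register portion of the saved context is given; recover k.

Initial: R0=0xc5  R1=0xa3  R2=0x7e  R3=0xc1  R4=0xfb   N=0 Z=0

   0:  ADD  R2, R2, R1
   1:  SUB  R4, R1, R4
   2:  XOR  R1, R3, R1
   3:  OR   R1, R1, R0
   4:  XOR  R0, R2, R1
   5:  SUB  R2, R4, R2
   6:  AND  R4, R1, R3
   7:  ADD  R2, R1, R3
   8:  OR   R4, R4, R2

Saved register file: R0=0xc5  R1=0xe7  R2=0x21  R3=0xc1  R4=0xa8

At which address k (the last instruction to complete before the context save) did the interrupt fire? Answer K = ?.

K = 3

after  0: R0=0xc5 R1=0xa3 R2=0x21 R3=0xc1 R4=0xfb  N=0 Z=0
after  1: R0=0xc5 R1=0xa3 R2=0x21 R3=0xc1 R4=0xa8  N=1 Z=0
after  2: R0=0xc5 R1=0x62 R2=0x21 R3=0xc1 R4=0xa8  N=0 Z=0
after  3: R0=0xc5 R1=0xe7 R2=0x21 R3=0xc1 R4=0xa8  N=1 Z=0
-- IRQ taken; context saved, return-PC = 4 --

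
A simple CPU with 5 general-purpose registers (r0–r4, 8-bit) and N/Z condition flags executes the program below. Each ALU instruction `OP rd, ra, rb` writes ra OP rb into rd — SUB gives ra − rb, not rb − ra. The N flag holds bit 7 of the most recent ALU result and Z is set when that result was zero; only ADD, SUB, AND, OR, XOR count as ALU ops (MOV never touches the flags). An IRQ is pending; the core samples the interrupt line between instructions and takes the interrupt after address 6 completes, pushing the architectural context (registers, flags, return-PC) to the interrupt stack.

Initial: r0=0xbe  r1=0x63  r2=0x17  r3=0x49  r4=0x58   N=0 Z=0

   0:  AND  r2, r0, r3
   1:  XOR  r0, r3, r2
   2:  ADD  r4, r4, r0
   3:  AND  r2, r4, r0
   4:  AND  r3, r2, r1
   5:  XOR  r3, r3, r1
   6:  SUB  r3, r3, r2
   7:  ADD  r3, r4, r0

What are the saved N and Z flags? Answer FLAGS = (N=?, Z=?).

after  0: r0=0xbe r1=0x63 r2=0x08 r3=0x49 r4=0x58  N=0 Z=0
after  1: r0=0x41 r1=0x63 r2=0x08 r3=0x49 r4=0x58  N=0 Z=0
after  2: r0=0x41 r1=0x63 r2=0x08 r3=0x49 r4=0x99  N=1 Z=0
after  3: r0=0x41 r1=0x63 r2=0x01 r3=0x49 r4=0x99  N=0 Z=0
after  4: r0=0x41 r1=0x63 r2=0x01 r3=0x01 r4=0x99  N=0 Z=0
after  5: r0=0x41 r1=0x63 r2=0x01 r3=0x62 r4=0x99  N=0 Z=0
after  6: r0=0x41 r1=0x63 r2=0x01 r3=0x61 r4=0x99  N=0 Z=0
-- IRQ taken; context saved, return-PC = 7 --

FLAGS = (N=0, Z=0)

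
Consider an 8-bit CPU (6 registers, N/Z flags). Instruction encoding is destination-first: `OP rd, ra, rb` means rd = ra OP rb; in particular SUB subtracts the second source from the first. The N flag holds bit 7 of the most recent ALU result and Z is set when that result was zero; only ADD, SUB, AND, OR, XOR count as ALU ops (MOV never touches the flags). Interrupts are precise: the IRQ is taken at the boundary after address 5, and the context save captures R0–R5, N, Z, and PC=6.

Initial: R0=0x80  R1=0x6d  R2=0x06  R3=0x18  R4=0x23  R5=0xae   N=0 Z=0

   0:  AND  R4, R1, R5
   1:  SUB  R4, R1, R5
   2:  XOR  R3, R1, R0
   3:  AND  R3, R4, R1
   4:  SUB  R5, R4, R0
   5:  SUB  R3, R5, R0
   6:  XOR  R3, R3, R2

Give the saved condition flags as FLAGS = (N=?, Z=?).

after  0: R0=0x80 R1=0x6d R2=0x06 R3=0x18 R4=0x2c R5=0xae  N=0 Z=0
after  1: R0=0x80 R1=0x6d R2=0x06 R3=0x18 R4=0xbf R5=0xae  N=1 Z=0
after  2: R0=0x80 R1=0x6d R2=0x06 R3=0xed R4=0xbf R5=0xae  N=1 Z=0
after  3: R0=0x80 R1=0x6d R2=0x06 R3=0x2d R4=0xbf R5=0xae  N=0 Z=0
after  4: R0=0x80 R1=0x6d R2=0x06 R3=0x2d R4=0xbf R5=0x3f  N=0 Z=0
after  5: R0=0x80 R1=0x6d R2=0x06 R3=0xbf R4=0xbf R5=0x3f  N=1 Z=0
-- IRQ taken; context saved, return-PC = 6 --

FLAGS = (N=1, Z=0)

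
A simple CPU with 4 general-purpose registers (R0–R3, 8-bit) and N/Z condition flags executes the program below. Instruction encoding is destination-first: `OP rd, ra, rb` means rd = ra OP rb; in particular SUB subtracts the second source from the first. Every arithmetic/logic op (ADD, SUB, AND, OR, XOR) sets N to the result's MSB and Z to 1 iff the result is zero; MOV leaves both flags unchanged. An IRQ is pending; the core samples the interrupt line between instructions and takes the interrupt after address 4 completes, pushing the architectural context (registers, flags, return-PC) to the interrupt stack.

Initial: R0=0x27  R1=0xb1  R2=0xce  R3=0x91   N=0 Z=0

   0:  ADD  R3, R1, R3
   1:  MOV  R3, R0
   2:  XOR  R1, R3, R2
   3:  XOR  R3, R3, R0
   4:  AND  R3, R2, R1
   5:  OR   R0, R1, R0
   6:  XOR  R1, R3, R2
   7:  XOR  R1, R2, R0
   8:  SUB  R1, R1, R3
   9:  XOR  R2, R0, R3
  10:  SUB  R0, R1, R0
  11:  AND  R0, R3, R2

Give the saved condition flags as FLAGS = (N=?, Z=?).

FLAGS = (N=1, Z=0)

after  0: R0=0x27 R1=0xb1 R2=0xce R3=0x42  N=0 Z=0
after  1: R0=0x27 R1=0xb1 R2=0xce R3=0x27  N=0 Z=0
after  2: R0=0x27 R1=0xe9 R2=0xce R3=0x27  N=1 Z=0
after  3: R0=0x27 R1=0xe9 R2=0xce R3=0x00  N=0 Z=1
after  4: R0=0x27 R1=0xe9 R2=0xce R3=0xc8  N=1 Z=0
-- IRQ taken; context saved, return-PC = 5 --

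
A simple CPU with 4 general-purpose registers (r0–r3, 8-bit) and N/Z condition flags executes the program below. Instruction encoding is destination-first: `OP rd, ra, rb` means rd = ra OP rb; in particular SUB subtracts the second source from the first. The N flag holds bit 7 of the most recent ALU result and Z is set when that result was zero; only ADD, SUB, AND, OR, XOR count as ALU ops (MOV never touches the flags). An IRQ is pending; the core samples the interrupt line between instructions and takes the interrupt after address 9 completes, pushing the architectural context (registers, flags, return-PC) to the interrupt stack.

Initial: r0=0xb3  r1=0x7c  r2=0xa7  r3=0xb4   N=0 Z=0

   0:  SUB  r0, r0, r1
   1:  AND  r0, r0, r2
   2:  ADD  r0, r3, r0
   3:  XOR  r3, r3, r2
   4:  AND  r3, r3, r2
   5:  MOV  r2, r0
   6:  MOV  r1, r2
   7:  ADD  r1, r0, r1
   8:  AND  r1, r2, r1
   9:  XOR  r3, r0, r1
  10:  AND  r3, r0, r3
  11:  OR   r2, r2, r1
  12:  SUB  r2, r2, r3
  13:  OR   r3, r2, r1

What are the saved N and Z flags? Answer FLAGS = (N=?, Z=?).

FLAGS = (N=0, Z=0)

after  0: r0=0x37 r1=0x7c r2=0xa7 r3=0xb4  N=0 Z=0
after  1: r0=0x27 r1=0x7c r2=0xa7 r3=0xb4  N=0 Z=0
after  2: r0=0xdb r1=0x7c r2=0xa7 r3=0xb4  N=1 Z=0
after  3: r0=0xdb r1=0x7c r2=0xa7 r3=0x13  N=0 Z=0
after  4: r0=0xdb r1=0x7c r2=0xa7 r3=0x03  N=0 Z=0
after  5: r0=0xdb r1=0x7c r2=0xdb r3=0x03  N=0 Z=0
after  6: r0=0xdb r1=0xdb r2=0xdb r3=0x03  N=0 Z=0
after  7: r0=0xdb r1=0xb6 r2=0xdb r3=0x03  N=1 Z=0
after  8: r0=0xdb r1=0x92 r2=0xdb r3=0x03  N=1 Z=0
after  9: r0=0xdb r1=0x92 r2=0xdb r3=0x49  N=0 Z=0
-- IRQ taken; context saved, return-PC = 10 --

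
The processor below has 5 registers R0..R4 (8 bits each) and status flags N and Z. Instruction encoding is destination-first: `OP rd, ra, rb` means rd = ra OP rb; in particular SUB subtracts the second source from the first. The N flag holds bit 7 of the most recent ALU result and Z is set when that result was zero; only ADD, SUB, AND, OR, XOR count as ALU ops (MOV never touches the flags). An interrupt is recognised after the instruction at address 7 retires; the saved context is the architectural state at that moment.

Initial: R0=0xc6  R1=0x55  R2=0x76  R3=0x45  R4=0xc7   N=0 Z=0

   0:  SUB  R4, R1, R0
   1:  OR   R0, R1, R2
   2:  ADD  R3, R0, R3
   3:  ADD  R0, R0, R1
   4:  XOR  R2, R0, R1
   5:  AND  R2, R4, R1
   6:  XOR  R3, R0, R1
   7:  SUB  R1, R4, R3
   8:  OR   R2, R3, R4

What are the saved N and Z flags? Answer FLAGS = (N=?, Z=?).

FLAGS = (N=1, Z=0)

after  0: R0=0xc6 R1=0x55 R2=0x76 R3=0x45 R4=0x8f  N=1 Z=0
after  1: R0=0x77 R1=0x55 R2=0x76 R3=0x45 R4=0x8f  N=0 Z=0
after  2: R0=0x77 R1=0x55 R2=0x76 R3=0xbc R4=0x8f  N=1 Z=0
after  3: R0=0xcc R1=0x55 R2=0x76 R3=0xbc R4=0x8f  N=1 Z=0
after  4: R0=0xcc R1=0x55 R2=0x99 R3=0xbc R4=0x8f  N=1 Z=0
after  5: R0=0xcc R1=0x55 R2=0x05 R3=0xbc R4=0x8f  N=0 Z=0
after  6: R0=0xcc R1=0x55 R2=0x05 R3=0x99 R4=0x8f  N=1 Z=0
after  7: R0=0xcc R1=0xf6 R2=0x05 R3=0x99 R4=0x8f  N=1 Z=0
-- IRQ taken; context saved, return-PC = 8 --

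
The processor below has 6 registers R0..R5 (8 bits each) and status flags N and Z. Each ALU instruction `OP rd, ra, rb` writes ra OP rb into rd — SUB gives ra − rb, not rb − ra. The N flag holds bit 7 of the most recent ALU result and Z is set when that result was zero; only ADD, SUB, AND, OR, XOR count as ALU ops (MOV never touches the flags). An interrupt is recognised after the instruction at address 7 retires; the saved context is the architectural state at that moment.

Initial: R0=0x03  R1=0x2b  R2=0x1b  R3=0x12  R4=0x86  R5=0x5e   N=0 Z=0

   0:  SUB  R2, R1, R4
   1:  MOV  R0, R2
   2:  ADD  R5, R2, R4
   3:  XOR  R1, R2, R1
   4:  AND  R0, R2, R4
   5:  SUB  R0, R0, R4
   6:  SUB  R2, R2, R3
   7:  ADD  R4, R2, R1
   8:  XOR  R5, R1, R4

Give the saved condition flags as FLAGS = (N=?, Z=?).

after  0: R0=0x03 R1=0x2b R2=0xa5 R3=0x12 R4=0x86 R5=0x5e  N=1 Z=0
after  1: R0=0xa5 R1=0x2b R2=0xa5 R3=0x12 R4=0x86 R5=0x5e  N=1 Z=0
after  2: R0=0xa5 R1=0x2b R2=0xa5 R3=0x12 R4=0x86 R5=0x2b  N=0 Z=0
after  3: R0=0xa5 R1=0x8e R2=0xa5 R3=0x12 R4=0x86 R5=0x2b  N=1 Z=0
after  4: R0=0x84 R1=0x8e R2=0xa5 R3=0x12 R4=0x86 R5=0x2b  N=1 Z=0
after  5: R0=0xfe R1=0x8e R2=0xa5 R3=0x12 R4=0x86 R5=0x2b  N=1 Z=0
after  6: R0=0xfe R1=0x8e R2=0x93 R3=0x12 R4=0x86 R5=0x2b  N=1 Z=0
after  7: R0=0xfe R1=0x8e R2=0x93 R3=0x12 R4=0x21 R5=0x2b  N=0 Z=0
-- IRQ taken; context saved, return-PC = 8 --

FLAGS = (N=0, Z=0)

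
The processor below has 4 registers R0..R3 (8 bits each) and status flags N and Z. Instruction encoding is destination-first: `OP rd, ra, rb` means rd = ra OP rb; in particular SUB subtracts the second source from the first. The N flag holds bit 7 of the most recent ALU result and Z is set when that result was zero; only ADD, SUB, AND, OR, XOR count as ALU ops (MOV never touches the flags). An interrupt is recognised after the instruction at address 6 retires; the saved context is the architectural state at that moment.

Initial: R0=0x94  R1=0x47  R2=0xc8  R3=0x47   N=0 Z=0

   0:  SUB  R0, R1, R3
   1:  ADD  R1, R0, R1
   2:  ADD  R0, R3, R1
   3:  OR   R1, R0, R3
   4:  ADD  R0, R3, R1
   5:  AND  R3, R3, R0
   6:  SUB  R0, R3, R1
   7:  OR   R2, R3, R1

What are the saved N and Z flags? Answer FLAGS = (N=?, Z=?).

after  0: R0=0x00 R1=0x47 R2=0xc8 R3=0x47  N=0 Z=1
after  1: R0=0x00 R1=0x47 R2=0xc8 R3=0x47  N=0 Z=0
after  2: R0=0x8e R1=0x47 R2=0xc8 R3=0x47  N=1 Z=0
after  3: R0=0x8e R1=0xcf R2=0xc8 R3=0x47  N=1 Z=0
after  4: R0=0x16 R1=0xcf R2=0xc8 R3=0x47  N=0 Z=0
after  5: R0=0x16 R1=0xcf R2=0xc8 R3=0x06  N=0 Z=0
after  6: R0=0x37 R1=0xcf R2=0xc8 R3=0x06  N=0 Z=0
-- IRQ taken; context saved, return-PC = 7 --

FLAGS = (N=0, Z=0)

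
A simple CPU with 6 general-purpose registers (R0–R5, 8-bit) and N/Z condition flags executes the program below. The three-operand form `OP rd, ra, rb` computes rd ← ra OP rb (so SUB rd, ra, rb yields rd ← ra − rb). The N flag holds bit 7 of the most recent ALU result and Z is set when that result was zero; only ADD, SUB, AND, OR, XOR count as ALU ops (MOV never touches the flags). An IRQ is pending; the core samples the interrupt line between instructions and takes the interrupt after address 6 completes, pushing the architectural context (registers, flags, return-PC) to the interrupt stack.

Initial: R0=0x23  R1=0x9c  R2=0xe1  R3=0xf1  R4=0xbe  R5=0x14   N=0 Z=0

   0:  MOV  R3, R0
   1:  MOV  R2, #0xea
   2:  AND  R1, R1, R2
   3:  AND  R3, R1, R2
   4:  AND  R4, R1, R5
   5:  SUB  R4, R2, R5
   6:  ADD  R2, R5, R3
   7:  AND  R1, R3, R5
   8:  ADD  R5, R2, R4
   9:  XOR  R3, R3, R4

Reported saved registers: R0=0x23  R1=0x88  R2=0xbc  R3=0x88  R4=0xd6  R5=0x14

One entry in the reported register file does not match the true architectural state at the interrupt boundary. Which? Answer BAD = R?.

BAD = R2

after  0: R0=0x23 R1=0x9c R2=0xe1 R3=0x23 R4=0xbe R5=0x14  N=0 Z=0
after  1: R0=0x23 R1=0x9c R2=0xea R3=0x23 R4=0xbe R5=0x14  N=0 Z=0
after  2: R0=0x23 R1=0x88 R2=0xea R3=0x23 R4=0xbe R5=0x14  N=1 Z=0
after  3: R0=0x23 R1=0x88 R2=0xea R3=0x88 R4=0xbe R5=0x14  N=1 Z=0
after  4: R0=0x23 R1=0x88 R2=0xea R3=0x88 R4=0x00 R5=0x14  N=0 Z=1
after  5: R0=0x23 R1=0x88 R2=0xea R3=0x88 R4=0xd6 R5=0x14  N=1 Z=0
after  6: R0=0x23 R1=0x88 R2=0x9c R3=0x88 R4=0xd6 R5=0x14  N=1 Z=0
-- IRQ taken; context saved, return-PC = 7 --
mismatch: R2: reported 0xbc vs actual 0x9c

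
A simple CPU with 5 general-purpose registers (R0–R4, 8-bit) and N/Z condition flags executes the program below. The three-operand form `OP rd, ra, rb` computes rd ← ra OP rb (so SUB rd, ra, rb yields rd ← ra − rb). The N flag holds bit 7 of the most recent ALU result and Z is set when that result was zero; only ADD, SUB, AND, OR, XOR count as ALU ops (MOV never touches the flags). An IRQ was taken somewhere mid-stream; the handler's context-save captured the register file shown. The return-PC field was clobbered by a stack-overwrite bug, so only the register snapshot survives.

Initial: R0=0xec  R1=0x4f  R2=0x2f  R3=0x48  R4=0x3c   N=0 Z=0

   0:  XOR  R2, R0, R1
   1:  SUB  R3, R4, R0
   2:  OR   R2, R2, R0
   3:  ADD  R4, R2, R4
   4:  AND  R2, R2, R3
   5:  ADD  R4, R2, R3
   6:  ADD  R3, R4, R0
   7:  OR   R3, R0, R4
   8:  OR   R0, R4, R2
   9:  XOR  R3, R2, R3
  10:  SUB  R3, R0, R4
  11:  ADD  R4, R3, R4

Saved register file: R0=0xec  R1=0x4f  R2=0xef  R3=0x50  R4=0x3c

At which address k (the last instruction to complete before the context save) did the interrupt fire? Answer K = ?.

after  0: R0=0xec R1=0x4f R2=0xa3 R3=0x48 R4=0x3c  N=1 Z=0
after  1: R0=0xec R1=0x4f R2=0xa3 R3=0x50 R4=0x3c  N=0 Z=0
after  2: R0=0xec R1=0x4f R2=0xef R3=0x50 R4=0x3c  N=1 Z=0
-- IRQ taken; context saved, return-PC = 3 --

K = 2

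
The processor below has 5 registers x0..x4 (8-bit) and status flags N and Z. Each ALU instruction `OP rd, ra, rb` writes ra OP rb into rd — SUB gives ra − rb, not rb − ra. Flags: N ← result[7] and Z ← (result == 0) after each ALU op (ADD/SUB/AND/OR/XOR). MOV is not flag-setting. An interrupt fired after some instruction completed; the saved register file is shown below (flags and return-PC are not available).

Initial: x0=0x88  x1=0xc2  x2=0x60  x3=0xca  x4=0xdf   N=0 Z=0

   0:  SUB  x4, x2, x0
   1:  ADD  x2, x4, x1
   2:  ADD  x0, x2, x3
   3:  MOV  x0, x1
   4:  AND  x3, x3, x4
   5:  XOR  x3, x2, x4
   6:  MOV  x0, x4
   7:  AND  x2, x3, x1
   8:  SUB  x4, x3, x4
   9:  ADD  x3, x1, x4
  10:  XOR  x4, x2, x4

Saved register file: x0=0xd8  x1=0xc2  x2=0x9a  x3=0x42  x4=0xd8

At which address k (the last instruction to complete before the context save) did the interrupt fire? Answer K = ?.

after  0: x0=0x88 x1=0xc2 x2=0x60 x3=0xca x4=0xd8  N=1 Z=0
after  1: x0=0x88 x1=0xc2 x2=0x9a x3=0xca x4=0xd8  N=1 Z=0
after  2: x0=0x64 x1=0xc2 x2=0x9a x3=0xca x4=0xd8  N=0 Z=0
after  3: x0=0xc2 x1=0xc2 x2=0x9a x3=0xca x4=0xd8  N=0 Z=0
after  4: x0=0xc2 x1=0xc2 x2=0x9a x3=0xc8 x4=0xd8  N=1 Z=0
after  5: x0=0xc2 x1=0xc2 x2=0x9a x3=0x42 x4=0xd8  N=0 Z=0
after  6: x0=0xd8 x1=0xc2 x2=0x9a x3=0x42 x4=0xd8  N=0 Z=0
-- IRQ taken; context saved, return-PC = 7 --

K = 6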